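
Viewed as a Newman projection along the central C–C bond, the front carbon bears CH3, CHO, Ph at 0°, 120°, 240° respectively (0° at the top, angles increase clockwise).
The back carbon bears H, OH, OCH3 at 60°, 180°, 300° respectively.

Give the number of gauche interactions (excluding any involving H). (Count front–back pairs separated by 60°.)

4

Non-H gauche pairs: CH3(0°)/OCH3(300°); CHO(120°)/OH(180°); Ph(240°)/OH(180°); Ph(240°)/OCH3(300°) — 4 interactions.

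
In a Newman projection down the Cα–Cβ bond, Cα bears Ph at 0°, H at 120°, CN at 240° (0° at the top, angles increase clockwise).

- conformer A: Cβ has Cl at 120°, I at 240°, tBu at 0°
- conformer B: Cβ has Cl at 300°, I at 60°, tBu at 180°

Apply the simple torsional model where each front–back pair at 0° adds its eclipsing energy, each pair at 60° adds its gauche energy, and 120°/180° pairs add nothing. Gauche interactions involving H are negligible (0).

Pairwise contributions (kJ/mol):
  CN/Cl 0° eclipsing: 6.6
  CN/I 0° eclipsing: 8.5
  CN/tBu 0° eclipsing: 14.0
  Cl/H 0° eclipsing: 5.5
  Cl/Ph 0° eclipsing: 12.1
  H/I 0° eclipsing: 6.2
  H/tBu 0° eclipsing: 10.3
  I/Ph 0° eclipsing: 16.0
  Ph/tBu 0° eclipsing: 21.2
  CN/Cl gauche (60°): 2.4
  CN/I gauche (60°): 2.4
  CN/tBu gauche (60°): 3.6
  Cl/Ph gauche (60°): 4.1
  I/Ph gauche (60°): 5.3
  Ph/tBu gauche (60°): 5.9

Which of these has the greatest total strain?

A

A (eclipsed): Ph(0°)/tBu(0°) eclipsed 21.2; H(120°)/Cl(120°) eclipsed 5.5; CN(240°)/I(240°) eclipsed 8.5 → 35.2 kJ/mol.
B (staggered): Ph(0°)/Cl(300°) gauche 4.1; Ph(0°)/I(60°) gauche 5.3; CN(240°)/Cl(300°) gauche 2.4; CN(240°)/tBu(180°) gauche 3.6 → 15.4 kJ/mol.
A has the highest total (35.2 kJ/mol).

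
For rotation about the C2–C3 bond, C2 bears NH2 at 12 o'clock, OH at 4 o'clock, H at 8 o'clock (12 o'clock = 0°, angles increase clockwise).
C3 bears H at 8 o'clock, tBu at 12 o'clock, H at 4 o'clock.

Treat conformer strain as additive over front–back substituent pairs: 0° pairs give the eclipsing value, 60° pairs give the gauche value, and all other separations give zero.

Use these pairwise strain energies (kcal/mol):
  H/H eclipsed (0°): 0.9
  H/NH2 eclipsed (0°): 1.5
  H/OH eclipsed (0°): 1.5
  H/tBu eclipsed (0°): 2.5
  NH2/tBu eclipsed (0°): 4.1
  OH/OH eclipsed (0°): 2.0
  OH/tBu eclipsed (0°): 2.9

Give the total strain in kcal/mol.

This conformer (eclipsed): NH2–tBu eclipsed, OH–H eclipsed, H–H eclipsed; 4.1 + 1.5 + 0.9 = 6.5 kcal/mol.

6.5 kcal/mol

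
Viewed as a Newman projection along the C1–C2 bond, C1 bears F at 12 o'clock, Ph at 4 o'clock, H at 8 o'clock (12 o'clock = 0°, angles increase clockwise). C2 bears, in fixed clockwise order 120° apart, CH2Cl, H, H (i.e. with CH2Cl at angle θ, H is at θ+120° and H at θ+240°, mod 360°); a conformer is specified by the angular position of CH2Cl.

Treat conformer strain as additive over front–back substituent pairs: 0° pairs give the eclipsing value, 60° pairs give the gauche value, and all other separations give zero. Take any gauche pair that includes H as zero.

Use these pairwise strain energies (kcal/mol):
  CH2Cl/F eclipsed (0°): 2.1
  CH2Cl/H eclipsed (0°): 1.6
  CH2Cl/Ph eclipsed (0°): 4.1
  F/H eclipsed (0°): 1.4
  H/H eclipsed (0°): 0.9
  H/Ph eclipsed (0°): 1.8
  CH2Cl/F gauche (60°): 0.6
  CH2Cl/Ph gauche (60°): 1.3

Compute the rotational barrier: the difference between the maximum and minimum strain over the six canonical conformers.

5.8 kcal/mol

CH2Cl at 0° (eclipsed): F–CH2Cl eclipsed, Ph–H eclipsed, H–H eclipsed; 2.1 + 1.8 + 0.9 = 4.8 kcal/mol.
CH2Cl at 60° (staggered): F–CH2Cl gauche, Ph–CH2Cl gauche; 0.6 + 1.3 = 1.9 kcal/mol.
CH2Cl at 120° (eclipsed): F–H eclipsed, Ph–CH2Cl eclipsed, H–H eclipsed; 1.4 + 4.1 + 0.9 = 6.4 kcal/mol.
CH2Cl at 180° (staggered): Ph–CH2Cl gauche; 1.3 = 1.3 kcal/mol.
CH2Cl at 240° (eclipsed): F–H eclipsed, Ph–H eclipsed, H–CH2Cl eclipsed; 1.4 + 1.8 + 1.6 = 4.8 kcal/mol.
CH2Cl at 300° (staggered): F–CH2Cl gauche; 0.6 = 0.6 kcal/mol.
Max at 120° (6.4 kcal/mol), min at 300° (0.6 kcal/mol); barrier = 5.8 kcal/mol.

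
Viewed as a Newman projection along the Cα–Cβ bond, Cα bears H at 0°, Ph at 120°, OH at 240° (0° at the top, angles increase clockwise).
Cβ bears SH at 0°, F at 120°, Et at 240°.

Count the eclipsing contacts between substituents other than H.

Non-H eclipsing pairs: Ph(120°)/F(120°); OH(240°)/Et(240°) — 2 interactions.

2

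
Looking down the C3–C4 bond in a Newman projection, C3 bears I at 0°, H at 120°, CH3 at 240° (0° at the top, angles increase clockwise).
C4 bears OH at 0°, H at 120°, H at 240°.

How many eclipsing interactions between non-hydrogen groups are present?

1

Non-H eclipsing pairs: I(0°)/OH(0°) — 1 interaction.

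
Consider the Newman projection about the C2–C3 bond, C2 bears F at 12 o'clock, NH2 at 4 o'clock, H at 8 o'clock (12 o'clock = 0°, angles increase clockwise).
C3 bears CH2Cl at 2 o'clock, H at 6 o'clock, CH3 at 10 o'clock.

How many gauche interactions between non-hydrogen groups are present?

Non-H gauche pairs: F(0°)/CH2Cl(60°); F(0°)/CH3(300°); NH2(120°)/CH2Cl(60°) — 3 interactions.

3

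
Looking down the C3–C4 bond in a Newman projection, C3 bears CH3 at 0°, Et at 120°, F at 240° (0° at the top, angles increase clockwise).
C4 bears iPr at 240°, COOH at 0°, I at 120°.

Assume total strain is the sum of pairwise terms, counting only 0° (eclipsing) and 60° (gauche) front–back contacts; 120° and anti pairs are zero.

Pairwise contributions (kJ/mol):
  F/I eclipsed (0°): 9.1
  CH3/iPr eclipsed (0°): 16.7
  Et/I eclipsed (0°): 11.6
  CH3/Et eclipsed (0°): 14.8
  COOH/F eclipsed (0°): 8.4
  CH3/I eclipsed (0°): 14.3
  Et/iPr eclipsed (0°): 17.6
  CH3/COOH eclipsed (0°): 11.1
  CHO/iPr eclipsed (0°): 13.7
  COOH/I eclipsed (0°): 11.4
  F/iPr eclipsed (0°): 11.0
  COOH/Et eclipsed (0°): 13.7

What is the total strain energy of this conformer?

This conformer (eclipsed): CH3–COOH eclipsed, Et–I eclipsed, F–iPr eclipsed; 11.1 + 11.6 + 11.0 = 33.7 kJ/mol.

33.7 kJ/mol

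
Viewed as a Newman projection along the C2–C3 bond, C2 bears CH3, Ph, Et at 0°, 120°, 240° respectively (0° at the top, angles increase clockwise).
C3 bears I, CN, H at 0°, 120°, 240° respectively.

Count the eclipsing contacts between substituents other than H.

Non-H eclipsing pairs: CH3(0°)/I(0°); Ph(120°)/CN(120°) — 2 interactions.

2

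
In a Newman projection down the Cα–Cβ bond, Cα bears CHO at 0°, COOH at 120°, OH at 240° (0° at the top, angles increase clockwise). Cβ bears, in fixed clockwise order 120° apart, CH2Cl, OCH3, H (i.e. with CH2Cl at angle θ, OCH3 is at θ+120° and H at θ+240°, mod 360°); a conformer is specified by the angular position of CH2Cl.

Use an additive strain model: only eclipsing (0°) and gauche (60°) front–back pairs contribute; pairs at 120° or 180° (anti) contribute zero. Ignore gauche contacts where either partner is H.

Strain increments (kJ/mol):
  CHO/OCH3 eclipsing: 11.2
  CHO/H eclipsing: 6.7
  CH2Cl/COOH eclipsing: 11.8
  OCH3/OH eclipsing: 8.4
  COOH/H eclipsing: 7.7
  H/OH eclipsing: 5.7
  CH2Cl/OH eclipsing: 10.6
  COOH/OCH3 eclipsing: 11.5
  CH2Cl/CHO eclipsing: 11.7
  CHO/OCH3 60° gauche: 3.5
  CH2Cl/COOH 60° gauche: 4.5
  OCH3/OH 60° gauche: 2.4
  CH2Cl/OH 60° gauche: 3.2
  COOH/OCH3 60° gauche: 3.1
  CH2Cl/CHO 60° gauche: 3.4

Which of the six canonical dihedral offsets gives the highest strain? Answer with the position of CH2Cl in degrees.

240°

CH2Cl at 0° (eclipsed): CHO(0°)/CH2Cl(0°) eclipsed 11.7; COOH(120°)/OCH3(120°) eclipsed 11.5; OH(240°)/H(240°) eclipsed 5.7 → 28.9 kJ/mol.
CH2Cl at 60° (staggered): CHO(0°)/CH2Cl(60°) gauche 3.4; COOH(120°)/CH2Cl(60°) gauche 4.5; COOH(120°)/OCH3(180°) gauche 3.1; OH(240°)/OCH3(180°) gauche 2.4 → 13.4 kJ/mol.
CH2Cl at 120° (eclipsed): CHO(0°)/H(0°) eclipsed 6.7; COOH(120°)/CH2Cl(120°) eclipsed 11.8; OH(240°)/OCH3(240°) eclipsed 8.4 → 26.9 kJ/mol.
CH2Cl at 180° (staggered): CHO(0°)/OCH3(300°) gauche 3.5; COOH(120°)/CH2Cl(180°) gauche 4.5; OH(240°)/CH2Cl(180°) gauche 3.2; OH(240°)/OCH3(300°) gauche 2.4 → 13.6 kJ/mol.
CH2Cl at 240° (eclipsed): CHO(0°)/OCH3(0°) eclipsed 11.2; COOH(120°)/H(120°) eclipsed 7.7; OH(240°)/CH2Cl(240°) eclipsed 10.6 → 29.5 kJ/mol.
CH2Cl at 300° (staggered): CHO(0°)/CH2Cl(300°) gauche 3.4; CHO(0°)/OCH3(60°) gauche 3.5; COOH(120°)/OCH3(60°) gauche 3.1; OH(240°)/CH2Cl(300°) gauche 3.2 → 13.2 kJ/mol.
The maximum (29.5 kJ/mol) occurs with CH2Cl at 240°.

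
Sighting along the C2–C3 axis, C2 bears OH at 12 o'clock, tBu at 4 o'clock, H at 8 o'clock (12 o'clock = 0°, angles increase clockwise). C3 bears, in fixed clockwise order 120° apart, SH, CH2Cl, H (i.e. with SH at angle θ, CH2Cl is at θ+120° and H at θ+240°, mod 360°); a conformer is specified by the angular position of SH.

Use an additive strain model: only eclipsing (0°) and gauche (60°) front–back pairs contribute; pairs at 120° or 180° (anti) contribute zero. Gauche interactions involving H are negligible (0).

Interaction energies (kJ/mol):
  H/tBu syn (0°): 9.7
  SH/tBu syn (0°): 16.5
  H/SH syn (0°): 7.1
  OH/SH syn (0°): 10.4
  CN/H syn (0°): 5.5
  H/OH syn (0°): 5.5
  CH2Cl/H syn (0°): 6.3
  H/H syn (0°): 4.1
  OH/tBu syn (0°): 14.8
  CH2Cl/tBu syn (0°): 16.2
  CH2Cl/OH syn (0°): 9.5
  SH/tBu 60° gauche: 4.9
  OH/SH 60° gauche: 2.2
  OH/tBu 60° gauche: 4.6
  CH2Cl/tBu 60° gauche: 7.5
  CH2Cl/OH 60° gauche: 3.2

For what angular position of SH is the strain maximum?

0°

SH at 0° (eclipsed): OH(0°)/SH(0°) eclipsed 10.4; tBu(120°)/CH2Cl(120°) eclipsed 16.2; H(240°)/H(240°) eclipsed 4.1 → 30.7 kJ/mol.
SH at 60° (staggered): OH(0°)/SH(60°) gauche 2.2; tBu(120°)/SH(60°) gauche 4.9; tBu(120°)/CH2Cl(180°) gauche 7.5 → 14.6 kJ/mol.
SH at 120° (eclipsed): OH(0°)/H(0°) eclipsed 5.5; tBu(120°)/SH(120°) eclipsed 16.5; H(240°)/CH2Cl(240°) eclipsed 6.3 → 28.3 kJ/mol.
SH at 180° (staggered): OH(0°)/CH2Cl(300°) gauche 3.2; tBu(120°)/SH(180°) gauche 4.9 → 8.1 kJ/mol.
SH at 240° (eclipsed): OH(0°)/CH2Cl(0°) eclipsed 9.5; tBu(120°)/H(120°) eclipsed 9.7; H(240°)/SH(240°) eclipsed 7.1 → 26.3 kJ/mol.
SH at 300° (staggered): OH(0°)/SH(300°) gauche 2.2; OH(0°)/CH2Cl(60°) gauche 3.2; tBu(120°)/CH2Cl(60°) gauche 7.5 → 12.9 kJ/mol.
The maximum (30.7 kJ/mol) occurs with SH at 0°.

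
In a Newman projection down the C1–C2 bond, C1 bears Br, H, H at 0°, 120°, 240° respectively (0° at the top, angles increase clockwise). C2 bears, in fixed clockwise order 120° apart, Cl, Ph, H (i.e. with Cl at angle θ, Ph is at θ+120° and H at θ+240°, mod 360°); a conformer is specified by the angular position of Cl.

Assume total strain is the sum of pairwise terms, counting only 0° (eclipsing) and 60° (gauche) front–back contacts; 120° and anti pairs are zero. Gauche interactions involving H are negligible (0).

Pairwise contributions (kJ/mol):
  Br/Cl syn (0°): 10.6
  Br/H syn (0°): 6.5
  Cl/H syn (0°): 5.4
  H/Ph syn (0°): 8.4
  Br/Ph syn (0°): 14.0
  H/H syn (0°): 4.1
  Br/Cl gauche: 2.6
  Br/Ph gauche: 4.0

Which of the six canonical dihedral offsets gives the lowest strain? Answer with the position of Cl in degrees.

Cl at 0° (eclipsed): Br(0°)/Cl(0°) eclipsed 10.6; H(120°)/Ph(120°) eclipsed 8.4; H(240°)/H(240°) eclipsed 4.1 → 23.1 kJ/mol.
Cl at 60° (staggered): Br(0°)/Cl(60°) gauche 2.6 → 2.6 kJ/mol.
Cl at 120° (eclipsed): Br(0°)/H(0°) eclipsed 6.5; H(120°)/Cl(120°) eclipsed 5.4; H(240°)/Ph(240°) eclipsed 8.4 → 20.3 kJ/mol.
Cl at 180° (staggered): Br(0°)/Ph(300°) gauche 4.0 → 4.0 kJ/mol.
Cl at 240° (eclipsed): Br(0°)/Ph(0°) eclipsed 14.0; H(120°)/H(120°) eclipsed 4.1; H(240°)/Cl(240°) eclipsed 5.4 → 23.5 kJ/mol.
Cl at 300° (staggered): Br(0°)/Cl(300°) gauche 2.6; Br(0°)/Ph(60°) gauche 4.0 → 6.6 kJ/mol.
The minimum (2.6 kJ/mol) occurs with Cl at 60°.

60°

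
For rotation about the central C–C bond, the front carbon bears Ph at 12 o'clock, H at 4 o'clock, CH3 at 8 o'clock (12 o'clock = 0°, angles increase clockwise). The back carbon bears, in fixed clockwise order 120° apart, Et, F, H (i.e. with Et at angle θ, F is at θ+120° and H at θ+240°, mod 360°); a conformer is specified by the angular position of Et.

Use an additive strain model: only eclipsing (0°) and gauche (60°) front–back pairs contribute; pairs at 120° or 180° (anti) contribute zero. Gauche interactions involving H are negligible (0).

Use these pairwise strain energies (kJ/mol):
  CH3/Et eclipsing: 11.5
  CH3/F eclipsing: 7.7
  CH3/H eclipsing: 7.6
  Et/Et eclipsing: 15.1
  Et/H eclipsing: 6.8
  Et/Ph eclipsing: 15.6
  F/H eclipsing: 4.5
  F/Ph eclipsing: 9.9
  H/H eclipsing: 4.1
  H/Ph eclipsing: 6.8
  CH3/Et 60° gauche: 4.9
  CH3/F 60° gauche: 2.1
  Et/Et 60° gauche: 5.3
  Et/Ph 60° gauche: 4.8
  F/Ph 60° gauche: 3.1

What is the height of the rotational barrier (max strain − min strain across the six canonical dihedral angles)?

Et at 0° (eclipsed): Ph–Et eclipsed, H–F eclipsed, CH3–H eclipsed; 15.6 + 4.5 + 7.6 = 27.7 kJ/mol.
Et at 60° (staggered): Ph–Et gauche, CH3–F gauche; 4.8 + 2.1 = 6.9 kJ/mol.
Et at 120° (eclipsed): Ph–H eclipsed, H–Et eclipsed, CH3–F eclipsed; 6.8 + 6.8 + 7.7 = 21.3 kJ/mol.
Et at 180° (staggered): Ph–F gauche, CH3–Et gauche, CH3–F gauche; 3.1 + 4.9 + 2.1 = 10.1 kJ/mol.
Et at 240° (eclipsed): Ph–F eclipsed, H–H eclipsed, CH3–Et eclipsed; 9.9 + 4.1 + 11.5 = 25.5 kJ/mol.
Et at 300° (staggered): Ph–Et gauche, Ph–F gauche, CH3–Et gauche; 4.8 + 3.1 + 4.9 = 12.8 kJ/mol.
Max at 0° (27.7 kJ/mol), min at 60° (6.9 kJ/mol); barrier = 20.8 kJ/mol.

20.8 kJ/mol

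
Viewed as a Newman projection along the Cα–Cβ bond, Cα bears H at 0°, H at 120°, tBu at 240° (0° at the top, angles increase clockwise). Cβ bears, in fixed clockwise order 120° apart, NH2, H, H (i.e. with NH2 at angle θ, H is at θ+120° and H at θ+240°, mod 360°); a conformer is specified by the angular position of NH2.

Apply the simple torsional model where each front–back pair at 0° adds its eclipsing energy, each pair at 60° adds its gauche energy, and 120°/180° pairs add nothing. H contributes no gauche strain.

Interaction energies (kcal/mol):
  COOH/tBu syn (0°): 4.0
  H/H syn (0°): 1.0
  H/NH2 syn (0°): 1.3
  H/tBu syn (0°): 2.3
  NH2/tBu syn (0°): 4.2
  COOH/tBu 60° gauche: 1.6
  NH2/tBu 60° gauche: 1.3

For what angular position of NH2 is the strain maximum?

NH2 at 0° (eclipsed): H(0°)/NH2(0°) eclipsed 1.3; H(120°)/H(120°) eclipsed 1.0; tBu(240°)/H(240°) eclipsed 2.3 → 4.6 kcal/mol.
NH2 at 60° (staggered): no non-H gauche contacts → 0.0 kcal/mol.
NH2 at 120° (eclipsed): H(0°)/H(0°) eclipsed 1.0; H(120°)/NH2(120°) eclipsed 1.3; tBu(240°)/H(240°) eclipsed 2.3 → 4.6 kcal/mol.
NH2 at 180° (staggered): tBu(240°)/NH2(180°) gauche 1.3 → 1.3 kcal/mol.
NH2 at 240° (eclipsed): H(0°)/H(0°) eclipsed 1.0; H(120°)/H(120°) eclipsed 1.0; tBu(240°)/NH2(240°) eclipsed 4.2 → 6.2 kcal/mol.
NH2 at 300° (staggered): tBu(240°)/NH2(300°) gauche 1.3 → 1.3 kcal/mol.
The maximum (6.2 kcal/mol) occurs with NH2 at 240°.

240°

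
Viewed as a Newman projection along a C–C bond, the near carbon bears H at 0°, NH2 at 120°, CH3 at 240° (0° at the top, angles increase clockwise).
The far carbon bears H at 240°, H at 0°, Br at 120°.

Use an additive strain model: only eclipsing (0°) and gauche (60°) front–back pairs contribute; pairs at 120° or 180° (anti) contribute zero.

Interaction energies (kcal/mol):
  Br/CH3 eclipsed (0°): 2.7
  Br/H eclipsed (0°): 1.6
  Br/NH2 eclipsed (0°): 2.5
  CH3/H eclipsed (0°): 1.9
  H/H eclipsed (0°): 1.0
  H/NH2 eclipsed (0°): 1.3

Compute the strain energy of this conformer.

This conformer (eclipsed): H–H eclipsed, NH2–Br eclipsed, CH3–H eclipsed; 1.0 + 2.5 + 1.9 = 5.4 kcal/mol.

5.4 kcal/mol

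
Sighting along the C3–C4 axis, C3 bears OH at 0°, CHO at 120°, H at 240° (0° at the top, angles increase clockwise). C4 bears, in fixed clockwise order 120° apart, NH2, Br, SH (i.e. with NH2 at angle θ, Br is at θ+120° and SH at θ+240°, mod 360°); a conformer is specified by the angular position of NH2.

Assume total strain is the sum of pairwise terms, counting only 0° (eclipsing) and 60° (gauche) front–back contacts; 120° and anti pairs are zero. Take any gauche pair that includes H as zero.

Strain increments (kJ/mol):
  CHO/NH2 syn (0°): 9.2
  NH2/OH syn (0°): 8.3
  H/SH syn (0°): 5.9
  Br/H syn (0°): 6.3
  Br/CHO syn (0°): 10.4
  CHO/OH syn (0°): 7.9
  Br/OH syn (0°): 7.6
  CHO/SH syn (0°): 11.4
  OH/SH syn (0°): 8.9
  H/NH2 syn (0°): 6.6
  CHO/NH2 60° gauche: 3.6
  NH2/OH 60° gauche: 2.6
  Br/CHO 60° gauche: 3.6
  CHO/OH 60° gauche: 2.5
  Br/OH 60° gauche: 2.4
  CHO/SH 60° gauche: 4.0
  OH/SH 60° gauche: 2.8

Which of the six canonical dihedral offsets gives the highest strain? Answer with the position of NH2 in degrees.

240°

NH2 at 0° (eclipsed): OH–NH2 eclipsed, CHO–Br eclipsed, H–SH eclipsed; 8.3 + 10.4 + 5.9 = 24.6 kJ/mol.
NH2 at 60° (staggered): OH–NH2 gauche, OH–SH gauche, CHO–NH2 gauche, CHO–Br gauche; 2.6 + 2.8 + 3.6 + 3.6 = 12.6 kJ/mol.
NH2 at 120° (eclipsed): OH–SH eclipsed, CHO–NH2 eclipsed, H–Br eclipsed; 8.9 + 9.2 + 6.3 = 24.4 kJ/mol.
NH2 at 180° (staggered): OH–Br gauche, OH–SH gauche, CHO–NH2 gauche, CHO–SH gauche; 2.4 + 2.8 + 3.6 + 4.0 = 12.8 kJ/mol.
NH2 at 240° (eclipsed): OH–Br eclipsed, CHO–SH eclipsed, H–NH2 eclipsed; 7.6 + 11.4 + 6.6 = 25.6 kJ/mol.
NH2 at 300° (staggered): OH–NH2 gauche, OH–Br gauche, CHO–Br gauche, CHO–SH gauche; 2.6 + 2.4 + 3.6 + 4.0 = 12.6 kJ/mol.
The maximum (25.6 kJ/mol) occurs with NH2 at 240°.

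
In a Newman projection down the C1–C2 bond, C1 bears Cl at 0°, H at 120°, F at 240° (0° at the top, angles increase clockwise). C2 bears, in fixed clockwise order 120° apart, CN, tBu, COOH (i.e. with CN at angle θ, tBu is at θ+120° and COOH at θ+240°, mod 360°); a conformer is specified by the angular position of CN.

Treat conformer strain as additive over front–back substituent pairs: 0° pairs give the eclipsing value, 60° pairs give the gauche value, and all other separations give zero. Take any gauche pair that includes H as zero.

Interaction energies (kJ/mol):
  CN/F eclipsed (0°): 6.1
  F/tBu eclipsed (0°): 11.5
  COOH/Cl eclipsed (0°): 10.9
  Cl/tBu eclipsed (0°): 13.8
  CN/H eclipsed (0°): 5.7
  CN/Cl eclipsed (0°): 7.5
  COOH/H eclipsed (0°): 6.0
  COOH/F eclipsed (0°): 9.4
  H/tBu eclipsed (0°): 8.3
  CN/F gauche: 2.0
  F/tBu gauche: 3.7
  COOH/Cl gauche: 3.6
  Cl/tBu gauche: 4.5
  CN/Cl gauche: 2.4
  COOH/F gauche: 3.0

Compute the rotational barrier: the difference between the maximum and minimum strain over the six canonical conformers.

CN at 0° (eclipsed): Cl(0°)/CN(0°) eclipsed 7.5; H(120°)/tBu(120°) eclipsed 8.3; F(240°)/COOH(240°) eclipsed 9.4 → 25.2 kJ/mol.
CN at 60° (staggered): Cl(0°)/CN(60°) gauche 2.4; Cl(0°)/COOH(300°) gauche 3.6; F(240°)/tBu(180°) gauche 3.7; F(240°)/COOH(300°) gauche 3.0 → 12.7 kJ/mol.
CN at 120° (eclipsed): Cl(0°)/COOH(0°) eclipsed 10.9; H(120°)/CN(120°) eclipsed 5.7; F(240°)/tBu(240°) eclipsed 11.5 → 28.1 kJ/mol.
CN at 180° (staggered): Cl(0°)/tBu(300°) gauche 4.5; Cl(0°)/COOH(60°) gauche 3.6; F(240°)/CN(180°) gauche 2.0; F(240°)/tBu(300°) gauche 3.7 → 13.8 kJ/mol.
CN at 240° (eclipsed): Cl(0°)/tBu(0°) eclipsed 13.8; H(120°)/COOH(120°) eclipsed 6.0; F(240°)/CN(240°) eclipsed 6.1 → 25.9 kJ/mol.
CN at 300° (staggered): Cl(0°)/CN(300°) gauche 2.4; Cl(0°)/tBu(60°) gauche 4.5; F(240°)/CN(300°) gauche 2.0; F(240°)/COOH(180°) gauche 3.0 → 11.9 kJ/mol.
Max at 120° (28.1 kJ/mol), min at 300° (11.9 kJ/mol); barrier = 16.2 kJ/mol.

16.2 kJ/mol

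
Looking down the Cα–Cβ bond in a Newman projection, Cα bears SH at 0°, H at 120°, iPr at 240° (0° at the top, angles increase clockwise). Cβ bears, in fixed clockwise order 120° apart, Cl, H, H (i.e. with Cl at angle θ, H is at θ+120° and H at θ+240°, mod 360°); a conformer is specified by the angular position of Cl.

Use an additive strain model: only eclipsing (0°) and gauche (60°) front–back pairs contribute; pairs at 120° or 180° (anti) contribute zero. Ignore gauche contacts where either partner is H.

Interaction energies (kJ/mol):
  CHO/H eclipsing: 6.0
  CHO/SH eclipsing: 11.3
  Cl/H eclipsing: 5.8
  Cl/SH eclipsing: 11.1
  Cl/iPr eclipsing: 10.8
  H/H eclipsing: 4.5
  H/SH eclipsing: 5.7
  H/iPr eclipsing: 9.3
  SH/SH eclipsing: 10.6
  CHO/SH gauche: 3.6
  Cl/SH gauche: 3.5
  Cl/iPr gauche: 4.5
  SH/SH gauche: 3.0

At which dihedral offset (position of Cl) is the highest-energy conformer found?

Cl at 0° (eclipsed): SH(0°)/Cl(0°) eclipsed 11.1; H(120°)/H(120°) eclipsed 4.5; iPr(240°)/H(240°) eclipsed 9.3 → 24.9 kJ/mol.
Cl at 60° (staggered): SH(0°)/Cl(60°) gauche 3.5 → 3.5 kJ/mol.
Cl at 120° (eclipsed): SH(0°)/H(0°) eclipsed 5.7; H(120°)/Cl(120°) eclipsed 5.8; iPr(240°)/H(240°) eclipsed 9.3 → 20.8 kJ/mol.
Cl at 180° (staggered): iPr(240°)/Cl(180°) gauche 4.5 → 4.5 kJ/mol.
Cl at 240° (eclipsed): SH(0°)/H(0°) eclipsed 5.7; H(120°)/H(120°) eclipsed 4.5; iPr(240°)/Cl(240°) eclipsed 10.8 → 21.0 kJ/mol.
Cl at 300° (staggered): SH(0°)/Cl(300°) gauche 3.5; iPr(240°)/Cl(300°) gauche 4.5 → 8.0 kJ/mol.
The maximum (24.9 kJ/mol) occurs with Cl at 0°.

0°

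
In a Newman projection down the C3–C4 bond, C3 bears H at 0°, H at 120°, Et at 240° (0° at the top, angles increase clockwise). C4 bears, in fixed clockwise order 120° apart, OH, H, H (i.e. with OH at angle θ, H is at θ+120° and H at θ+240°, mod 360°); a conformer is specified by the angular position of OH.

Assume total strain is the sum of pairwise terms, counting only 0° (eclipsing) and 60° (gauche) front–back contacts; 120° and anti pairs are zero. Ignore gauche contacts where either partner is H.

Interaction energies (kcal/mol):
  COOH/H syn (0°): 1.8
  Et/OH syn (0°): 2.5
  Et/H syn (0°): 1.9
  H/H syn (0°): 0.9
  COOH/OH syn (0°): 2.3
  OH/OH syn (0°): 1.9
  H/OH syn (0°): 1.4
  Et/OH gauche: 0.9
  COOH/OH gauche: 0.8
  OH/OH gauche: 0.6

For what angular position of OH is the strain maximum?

240°

OH at 0° (eclipsed): H(0°)/OH(0°) eclipsed 1.4; H(120°)/H(120°) eclipsed 0.9; Et(240°)/H(240°) eclipsed 1.9 → 4.2 kcal/mol.
OH at 60° (staggered): no non-H gauche contacts → 0.0 kcal/mol.
OH at 120° (eclipsed): H(0°)/H(0°) eclipsed 0.9; H(120°)/OH(120°) eclipsed 1.4; Et(240°)/H(240°) eclipsed 1.9 → 4.2 kcal/mol.
OH at 180° (staggered): Et(240°)/OH(180°) gauche 0.9 → 0.9 kcal/mol.
OH at 240° (eclipsed): H(0°)/H(0°) eclipsed 0.9; H(120°)/H(120°) eclipsed 0.9; Et(240°)/OH(240°) eclipsed 2.5 → 4.3 kcal/mol.
OH at 300° (staggered): Et(240°)/OH(300°) gauche 0.9 → 0.9 kcal/mol.
The maximum (4.3 kcal/mol) occurs with OH at 240°.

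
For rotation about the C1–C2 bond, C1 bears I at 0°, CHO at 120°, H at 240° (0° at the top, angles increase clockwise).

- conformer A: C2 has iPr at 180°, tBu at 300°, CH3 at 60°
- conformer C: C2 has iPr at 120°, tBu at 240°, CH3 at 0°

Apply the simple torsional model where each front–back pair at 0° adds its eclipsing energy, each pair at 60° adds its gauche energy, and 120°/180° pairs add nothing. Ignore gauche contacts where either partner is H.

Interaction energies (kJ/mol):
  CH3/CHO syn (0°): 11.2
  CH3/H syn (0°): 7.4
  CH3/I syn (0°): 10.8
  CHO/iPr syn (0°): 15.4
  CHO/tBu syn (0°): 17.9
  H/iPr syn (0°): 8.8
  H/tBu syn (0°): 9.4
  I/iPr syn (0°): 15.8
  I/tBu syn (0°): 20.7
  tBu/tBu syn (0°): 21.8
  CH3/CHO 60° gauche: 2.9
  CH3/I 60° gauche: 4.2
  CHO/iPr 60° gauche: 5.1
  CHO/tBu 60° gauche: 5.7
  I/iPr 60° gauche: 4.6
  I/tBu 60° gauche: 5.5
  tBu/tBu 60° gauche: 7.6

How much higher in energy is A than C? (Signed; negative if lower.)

A is staggered. I at 0° is gauche with tBu at 300° (5.5); I at 0° is gauche with CH3 at 60° (4.2); CHO at 120° is gauche with iPr at 180° (5.1); CHO at 120° is gauche with CH3 at 60° (2.9). Total 17.7 kJ/mol.
C is eclipsed. I at 0° is eclipsed with CH3 at 0° (10.8); CHO at 120° is eclipsed with iPr at 120° (15.4); H at 240° is eclipsed with tBu at 240° (9.4). Total 35.6 kJ/mol.
E(A) − E(C) = 17.7 − 35.6 = -17.9 kJ/mol.

-17.9 kJ/mol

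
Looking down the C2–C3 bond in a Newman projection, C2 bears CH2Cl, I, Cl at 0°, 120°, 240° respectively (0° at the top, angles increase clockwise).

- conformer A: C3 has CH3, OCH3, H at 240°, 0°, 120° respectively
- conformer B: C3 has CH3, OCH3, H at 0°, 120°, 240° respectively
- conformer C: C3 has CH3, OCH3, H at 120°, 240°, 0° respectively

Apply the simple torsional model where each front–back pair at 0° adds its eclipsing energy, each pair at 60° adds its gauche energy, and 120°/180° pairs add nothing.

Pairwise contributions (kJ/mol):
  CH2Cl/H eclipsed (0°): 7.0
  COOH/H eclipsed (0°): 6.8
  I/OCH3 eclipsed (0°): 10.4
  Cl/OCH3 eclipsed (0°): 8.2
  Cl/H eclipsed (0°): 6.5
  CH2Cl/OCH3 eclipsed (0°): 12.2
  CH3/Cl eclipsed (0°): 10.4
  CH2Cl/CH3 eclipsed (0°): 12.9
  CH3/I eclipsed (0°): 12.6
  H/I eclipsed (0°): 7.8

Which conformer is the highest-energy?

A (eclipsed): CH2Cl–OCH3 eclipsed, I–H eclipsed, Cl–CH3 eclipsed; 12.2 + 7.8 + 10.4 = 30.4 kJ/mol.
B (eclipsed): CH2Cl–CH3 eclipsed, I–OCH3 eclipsed, Cl–H eclipsed; 12.9 + 10.4 + 6.5 = 29.8 kJ/mol.
C (eclipsed): CH2Cl–H eclipsed, I–CH3 eclipsed, Cl–OCH3 eclipsed; 7.0 + 12.6 + 8.2 = 27.8 kJ/mol.
A has the highest total (30.4 kJ/mol).

A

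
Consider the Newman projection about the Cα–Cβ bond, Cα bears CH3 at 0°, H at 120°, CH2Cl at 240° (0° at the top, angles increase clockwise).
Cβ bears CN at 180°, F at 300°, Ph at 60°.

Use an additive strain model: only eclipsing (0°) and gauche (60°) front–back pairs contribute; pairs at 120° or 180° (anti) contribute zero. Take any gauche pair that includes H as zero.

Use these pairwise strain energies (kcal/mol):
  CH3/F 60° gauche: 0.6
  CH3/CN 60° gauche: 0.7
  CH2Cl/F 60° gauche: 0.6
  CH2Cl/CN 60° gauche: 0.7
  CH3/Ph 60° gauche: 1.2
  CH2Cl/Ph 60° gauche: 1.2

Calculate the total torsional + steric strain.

This conformer (staggered): CH3(0°)/F(300°) gauche 0.6; CH3(0°)/Ph(60°) gauche 1.2; CH2Cl(240°)/CN(180°) gauche 0.7; CH2Cl(240°)/F(300°) gauche 0.6 → 3.1 kcal/mol.

3.1 kcal/mol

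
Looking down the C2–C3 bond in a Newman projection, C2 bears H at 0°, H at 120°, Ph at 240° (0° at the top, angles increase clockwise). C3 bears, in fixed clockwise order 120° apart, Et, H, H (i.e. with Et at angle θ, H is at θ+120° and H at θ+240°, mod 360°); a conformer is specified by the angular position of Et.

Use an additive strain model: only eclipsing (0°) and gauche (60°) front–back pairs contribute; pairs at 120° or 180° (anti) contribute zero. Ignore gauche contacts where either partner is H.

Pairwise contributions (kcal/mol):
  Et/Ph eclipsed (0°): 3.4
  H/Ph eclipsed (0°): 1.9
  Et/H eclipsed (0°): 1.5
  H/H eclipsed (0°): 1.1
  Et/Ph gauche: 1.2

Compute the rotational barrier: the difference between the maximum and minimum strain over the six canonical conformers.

5.6 kcal/mol

Et at 0° is eclipsed. H at 0° is eclipsed with Et at 0° (1.5); H at 120° is eclipsed with H at 120° (1.1); Ph at 240° is eclipsed with H at 240° (1.9). Total 4.5 kcal/mol.
Et at 60° (staggered): no non-H gauche contacts → 0.0 kcal/mol.
Et at 120° is eclipsed. H at 0° is eclipsed with H at 0° (1.1); H at 120° is eclipsed with Et at 120° (1.5); Ph at 240° is eclipsed with H at 240° (1.9). Total 4.5 kcal/mol.
Et at 180° is staggered. Ph at 240° is gauche with Et at 180° (1.2). Total 1.2 kcal/mol.
Et at 240° is eclipsed. H at 0° is eclipsed with H at 0° (1.1); H at 120° is eclipsed with H at 120° (1.1); Ph at 240° is eclipsed with Et at 240° (3.4). Total 5.6 kcal/mol.
Et at 300° is staggered. Ph at 240° is gauche with Et at 300° (1.2). Total 1.2 kcal/mol.
Max at 240° (5.6 kcal/mol), min at 60° (0.0 kcal/mol); barrier = 5.6 kcal/mol.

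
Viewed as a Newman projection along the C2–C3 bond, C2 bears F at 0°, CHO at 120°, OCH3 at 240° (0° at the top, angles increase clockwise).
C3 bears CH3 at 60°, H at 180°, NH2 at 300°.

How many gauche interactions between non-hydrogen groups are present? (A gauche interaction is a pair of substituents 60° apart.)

Non-H gauche pairs: F(0°)/CH3(60°); F(0°)/NH2(300°); CHO(120°)/CH3(60°); OCH3(240°)/NH2(300°) — 4 interactions.

4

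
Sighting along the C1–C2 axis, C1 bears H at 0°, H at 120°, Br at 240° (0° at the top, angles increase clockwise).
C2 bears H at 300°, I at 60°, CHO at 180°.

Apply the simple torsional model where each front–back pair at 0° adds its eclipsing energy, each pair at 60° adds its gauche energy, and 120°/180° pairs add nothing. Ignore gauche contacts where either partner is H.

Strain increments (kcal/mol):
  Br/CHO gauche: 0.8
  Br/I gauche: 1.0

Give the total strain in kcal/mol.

This conformer (staggered): Br–CHO gauche; 0.8 = 0.8 kcal/mol.

0.8 kcal/mol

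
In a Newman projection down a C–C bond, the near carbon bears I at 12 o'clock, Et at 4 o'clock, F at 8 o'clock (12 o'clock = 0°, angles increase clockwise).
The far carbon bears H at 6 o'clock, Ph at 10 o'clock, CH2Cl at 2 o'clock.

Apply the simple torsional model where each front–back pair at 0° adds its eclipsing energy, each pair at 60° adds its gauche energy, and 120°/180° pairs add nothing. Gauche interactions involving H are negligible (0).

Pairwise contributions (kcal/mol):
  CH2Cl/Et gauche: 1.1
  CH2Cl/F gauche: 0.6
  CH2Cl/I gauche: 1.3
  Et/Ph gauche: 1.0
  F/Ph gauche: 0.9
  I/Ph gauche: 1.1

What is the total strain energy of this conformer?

This conformer (staggered): I–Ph gauche, I–CH2Cl gauche, Et–CH2Cl gauche, F–Ph gauche; 1.1 + 1.3 + 1.1 + 0.9 = 4.4 kcal/mol.

4.4 kcal/mol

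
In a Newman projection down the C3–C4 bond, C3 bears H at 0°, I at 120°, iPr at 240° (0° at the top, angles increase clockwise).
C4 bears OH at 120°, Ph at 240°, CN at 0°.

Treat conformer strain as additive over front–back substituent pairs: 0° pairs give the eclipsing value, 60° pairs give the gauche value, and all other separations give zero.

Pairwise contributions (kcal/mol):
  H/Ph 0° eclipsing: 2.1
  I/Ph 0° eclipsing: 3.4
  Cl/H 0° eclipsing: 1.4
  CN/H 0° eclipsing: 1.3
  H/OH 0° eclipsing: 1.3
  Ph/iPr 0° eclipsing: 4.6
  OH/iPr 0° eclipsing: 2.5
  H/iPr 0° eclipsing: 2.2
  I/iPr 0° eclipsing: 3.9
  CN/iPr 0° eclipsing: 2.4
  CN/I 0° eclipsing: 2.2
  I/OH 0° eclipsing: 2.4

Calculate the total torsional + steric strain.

This conformer is eclipsed. H at 0° is eclipsed with CN at 0° (1.3); I at 120° is eclipsed with OH at 120° (2.4); iPr at 240° is eclipsed with Ph at 240° (4.6). Total 8.3 kcal/mol.

8.3 kcal/mol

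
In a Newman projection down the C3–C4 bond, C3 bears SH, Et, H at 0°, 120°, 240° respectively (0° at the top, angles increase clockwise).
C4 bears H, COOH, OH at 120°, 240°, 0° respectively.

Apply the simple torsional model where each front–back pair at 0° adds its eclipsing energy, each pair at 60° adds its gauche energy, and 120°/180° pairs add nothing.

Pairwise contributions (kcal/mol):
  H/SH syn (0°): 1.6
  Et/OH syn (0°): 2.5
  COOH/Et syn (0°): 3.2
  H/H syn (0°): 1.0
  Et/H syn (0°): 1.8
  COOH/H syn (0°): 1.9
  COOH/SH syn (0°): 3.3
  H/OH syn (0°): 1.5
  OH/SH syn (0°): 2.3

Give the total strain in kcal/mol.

This conformer (eclipsed): SH(0°)/OH(0°) eclipsed 2.3; Et(120°)/H(120°) eclipsed 1.8; H(240°)/COOH(240°) eclipsed 1.9 → 6.0 kcal/mol.

6.0 kcal/mol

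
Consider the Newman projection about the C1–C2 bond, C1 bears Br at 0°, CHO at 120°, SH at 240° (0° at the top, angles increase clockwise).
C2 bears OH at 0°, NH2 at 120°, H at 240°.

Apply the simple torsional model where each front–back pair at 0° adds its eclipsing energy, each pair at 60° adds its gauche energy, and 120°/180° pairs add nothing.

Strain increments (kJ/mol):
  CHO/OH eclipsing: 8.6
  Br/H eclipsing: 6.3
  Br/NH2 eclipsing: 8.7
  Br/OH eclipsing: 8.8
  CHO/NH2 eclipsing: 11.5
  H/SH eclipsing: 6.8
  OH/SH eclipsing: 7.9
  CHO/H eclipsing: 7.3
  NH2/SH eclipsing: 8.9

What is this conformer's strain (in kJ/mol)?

This conformer is eclipsed. Br at 0° is eclipsed with OH at 0° (8.8); CHO at 120° is eclipsed with NH2 at 120° (11.5); SH at 240° is eclipsed with H at 240° (6.8). Total 27.1 kJ/mol.

27.1 kJ/mol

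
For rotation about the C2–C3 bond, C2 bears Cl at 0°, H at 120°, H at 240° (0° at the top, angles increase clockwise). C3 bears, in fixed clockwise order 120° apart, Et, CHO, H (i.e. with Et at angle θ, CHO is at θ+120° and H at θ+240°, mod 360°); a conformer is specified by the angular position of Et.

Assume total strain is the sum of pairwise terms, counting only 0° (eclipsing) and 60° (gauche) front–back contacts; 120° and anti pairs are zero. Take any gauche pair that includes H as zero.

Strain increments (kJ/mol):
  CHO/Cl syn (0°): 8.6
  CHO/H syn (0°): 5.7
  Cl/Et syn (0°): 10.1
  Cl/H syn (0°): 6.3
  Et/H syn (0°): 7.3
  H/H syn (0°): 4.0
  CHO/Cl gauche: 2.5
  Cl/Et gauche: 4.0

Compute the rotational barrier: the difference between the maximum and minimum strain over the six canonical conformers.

17.4 kJ/mol

Et at 0° (eclipsed): Cl–Et eclipsed, H–CHO eclipsed, H–H eclipsed; 10.1 + 5.7 + 4.0 = 19.8 kJ/mol.
Et at 60° (staggered): Cl–Et gauche; 4.0 = 4.0 kJ/mol.
Et at 120° (eclipsed): Cl–H eclipsed, H–Et eclipsed, H–CHO eclipsed; 6.3 + 7.3 + 5.7 = 19.3 kJ/mol.
Et at 180° (staggered): Cl–CHO gauche; 2.5 = 2.5 kJ/mol.
Et at 240° (eclipsed): Cl–CHO eclipsed, H–H eclipsed, H–Et eclipsed; 8.6 + 4.0 + 7.3 = 19.9 kJ/mol.
Et at 300° (staggered): Cl–Et gauche, Cl–CHO gauche; 4.0 + 2.5 = 6.5 kJ/mol.
Max at 240° (19.9 kJ/mol), min at 180° (2.5 kJ/mol); barrier = 17.4 kJ/mol.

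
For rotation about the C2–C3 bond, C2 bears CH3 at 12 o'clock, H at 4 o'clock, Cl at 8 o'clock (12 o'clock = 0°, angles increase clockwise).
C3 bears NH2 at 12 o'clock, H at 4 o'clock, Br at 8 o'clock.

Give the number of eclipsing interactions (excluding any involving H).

Non-H eclipsing pairs: CH3(0°)/NH2(0°); Cl(240°)/Br(240°) — 2 interactions.

2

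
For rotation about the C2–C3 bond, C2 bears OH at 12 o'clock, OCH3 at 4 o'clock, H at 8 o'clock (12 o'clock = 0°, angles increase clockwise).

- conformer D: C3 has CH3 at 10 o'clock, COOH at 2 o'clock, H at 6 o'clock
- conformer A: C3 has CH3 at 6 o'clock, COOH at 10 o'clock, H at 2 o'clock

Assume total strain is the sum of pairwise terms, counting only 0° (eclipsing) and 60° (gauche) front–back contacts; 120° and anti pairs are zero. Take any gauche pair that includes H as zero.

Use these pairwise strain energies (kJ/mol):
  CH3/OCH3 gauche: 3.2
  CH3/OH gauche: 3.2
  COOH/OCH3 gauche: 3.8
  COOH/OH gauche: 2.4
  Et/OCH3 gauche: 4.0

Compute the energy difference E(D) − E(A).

D (staggered): OH(0°)/CH3(300°) gauche 3.2; OH(0°)/COOH(60°) gauche 2.4; OCH3(120°)/COOH(60°) gauche 3.8 → 9.4 kJ/mol.
A (staggered): OH(0°)/COOH(300°) gauche 2.4; OCH3(120°)/CH3(180°) gauche 3.2 → 5.6 kJ/mol.
E(D) − E(A) = 9.4 − 5.6 = +3.8 kJ/mol.

+3.8 kJ/mol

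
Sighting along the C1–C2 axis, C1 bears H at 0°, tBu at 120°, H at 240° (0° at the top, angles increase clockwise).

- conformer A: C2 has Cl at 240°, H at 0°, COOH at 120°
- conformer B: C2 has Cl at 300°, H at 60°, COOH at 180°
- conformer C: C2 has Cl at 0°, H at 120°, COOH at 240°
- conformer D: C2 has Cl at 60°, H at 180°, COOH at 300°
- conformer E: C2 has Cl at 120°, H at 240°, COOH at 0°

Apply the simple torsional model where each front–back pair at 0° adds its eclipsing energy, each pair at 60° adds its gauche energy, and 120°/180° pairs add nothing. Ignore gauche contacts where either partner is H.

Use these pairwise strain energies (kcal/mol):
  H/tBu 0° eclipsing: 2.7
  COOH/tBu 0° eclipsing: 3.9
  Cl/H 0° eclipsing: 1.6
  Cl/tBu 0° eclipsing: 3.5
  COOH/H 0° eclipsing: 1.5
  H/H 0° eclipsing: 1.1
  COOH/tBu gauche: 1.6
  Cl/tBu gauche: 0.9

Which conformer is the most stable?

D

A is eclipsed. H at 0° is eclipsed with H at 0° (1.1); tBu at 120° is eclipsed with COOH at 120° (3.9); H at 240° is eclipsed with Cl at 240° (1.6). Total 6.6 kcal/mol.
B is staggered. tBu at 120° is gauche with COOH at 180° (1.6). Total 1.6 kcal/mol.
C is eclipsed. H at 0° is eclipsed with Cl at 0° (1.6); tBu at 120° is eclipsed with H at 120° (2.7); H at 240° is eclipsed with COOH at 240° (1.5). Total 5.8 kcal/mol.
D is staggered. tBu at 120° is gauche with Cl at 60° (0.9). Total 0.9 kcal/mol.
E is eclipsed. H at 0° is eclipsed with COOH at 0° (1.5); tBu at 120° is eclipsed with Cl at 120° (3.5); H at 240° is eclipsed with H at 240° (1.1). Total 6.1 kcal/mol.
D has the lowest total (0.9 kcal/mol).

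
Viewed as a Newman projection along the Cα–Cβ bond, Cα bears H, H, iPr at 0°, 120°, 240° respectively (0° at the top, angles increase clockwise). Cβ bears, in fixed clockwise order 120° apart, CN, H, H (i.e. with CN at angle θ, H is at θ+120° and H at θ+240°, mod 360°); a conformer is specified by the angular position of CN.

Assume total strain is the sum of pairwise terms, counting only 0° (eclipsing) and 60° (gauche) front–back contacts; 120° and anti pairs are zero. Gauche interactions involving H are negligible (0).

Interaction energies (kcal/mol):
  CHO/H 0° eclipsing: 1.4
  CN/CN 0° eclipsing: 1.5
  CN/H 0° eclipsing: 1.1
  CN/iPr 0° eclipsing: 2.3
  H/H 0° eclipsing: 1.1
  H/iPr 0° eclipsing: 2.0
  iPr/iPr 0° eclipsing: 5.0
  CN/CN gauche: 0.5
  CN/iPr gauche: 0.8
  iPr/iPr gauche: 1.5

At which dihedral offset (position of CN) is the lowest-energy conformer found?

CN at 0° (eclipsed): H–CN eclipsed, H–H eclipsed, iPr–H eclipsed; 1.1 + 1.1 + 2.0 = 4.2 kcal/mol.
CN at 60° (staggered): no non-H gauche contacts → 0.0 kcal/mol.
CN at 120° (eclipsed): H–H eclipsed, H–CN eclipsed, iPr–H eclipsed; 1.1 + 1.1 + 2.0 = 4.2 kcal/mol.
CN at 180° (staggered): iPr–CN gauche; 0.8 = 0.8 kcal/mol.
CN at 240° (eclipsed): H–H eclipsed, H–H eclipsed, iPr–CN eclipsed; 1.1 + 1.1 + 2.3 = 4.5 kcal/mol.
CN at 300° (staggered): iPr–CN gauche; 0.8 = 0.8 kcal/mol.
The minimum (0.0 kcal/mol) occurs with CN at 60°.

60°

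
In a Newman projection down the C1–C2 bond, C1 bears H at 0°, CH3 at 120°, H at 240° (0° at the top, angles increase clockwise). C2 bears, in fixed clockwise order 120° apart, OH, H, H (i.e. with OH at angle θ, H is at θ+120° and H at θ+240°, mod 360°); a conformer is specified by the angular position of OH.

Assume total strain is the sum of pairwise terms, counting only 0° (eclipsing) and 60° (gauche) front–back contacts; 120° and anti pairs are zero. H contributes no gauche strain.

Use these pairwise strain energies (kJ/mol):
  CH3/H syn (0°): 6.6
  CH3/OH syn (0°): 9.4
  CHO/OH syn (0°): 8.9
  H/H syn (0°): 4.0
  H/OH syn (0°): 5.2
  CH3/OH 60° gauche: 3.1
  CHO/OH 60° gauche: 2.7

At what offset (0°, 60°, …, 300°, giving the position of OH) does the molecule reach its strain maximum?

120°

OH at 0° (eclipsed): H–OH eclipsed, CH3–H eclipsed, H–H eclipsed; 5.2 + 6.6 + 4.0 = 15.8 kJ/mol.
OH at 60° (staggered): CH3–OH gauche; 3.1 = 3.1 kJ/mol.
OH at 120° (eclipsed): H–H eclipsed, CH3–OH eclipsed, H–H eclipsed; 4.0 + 9.4 + 4.0 = 17.4 kJ/mol.
OH at 180° (staggered): CH3–OH gauche; 3.1 = 3.1 kJ/mol.
OH at 240° (eclipsed): H–H eclipsed, CH3–H eclipsed, H–OH eclipsed; 4.0 + 6.6 + 5.2 = 15.8 kJ/mol.
OH at 300° (staggered): no non-H gauche contacts → 0.0 kJ/mol.
The maximum (17.4 kJ/mol) occurs with OH at 120°.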